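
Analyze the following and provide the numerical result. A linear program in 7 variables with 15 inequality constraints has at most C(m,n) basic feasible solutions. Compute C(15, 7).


Each vertex corresponds to some choice of n active constraints out of m, so the number of vertices is at most C(m, n) = m! / (n!(m-n)!).
m = 15, n = 7
Numerator: 15 * 14 * 13 * 12 * 11 * 10 * 9
Denominator: 7! = 5040
C(15, 7) = 6435


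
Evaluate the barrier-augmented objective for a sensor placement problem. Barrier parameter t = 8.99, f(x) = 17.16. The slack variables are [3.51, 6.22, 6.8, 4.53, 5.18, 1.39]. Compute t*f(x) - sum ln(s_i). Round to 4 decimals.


Step 1: Compute log-barrier.
ln values: [1.2556, 1.8278, 1.9169, 1.5107, 1.6448, 0.3293]
phi = -(1.2556 + 1.8278 + 1.9169 + 1.5107 + 1.6448 + 0.3293) = -8.4851
Step 2: Compute augmented objective.
t*f(x) = 8.99*17.16 = 154.2684
Total = 154.2684 - 8.4851 = 145.7833


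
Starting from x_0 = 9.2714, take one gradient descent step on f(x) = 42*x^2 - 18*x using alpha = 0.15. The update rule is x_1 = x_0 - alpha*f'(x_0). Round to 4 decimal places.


We compute the gradient at x_0 and apply the update.
f'(x) = 84*x - 18
f'(9.2714) = 84*9.2714 - 18 = 760.7976
x_1 = 9.2714 - 0.15*760.7976 = -104.8482


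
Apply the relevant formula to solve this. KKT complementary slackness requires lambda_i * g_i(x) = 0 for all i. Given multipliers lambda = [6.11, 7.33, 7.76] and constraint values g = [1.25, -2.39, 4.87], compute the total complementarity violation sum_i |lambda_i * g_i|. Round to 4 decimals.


KKT complementary slackness check:
lambda_1 * g_1 = 6.11 * 1.25 = 7.6375
lambda_2 * g_2 = 7.33 * -2.39 = -17.5187
lambda_3 * g_3 = 7.76 * 4.87 = 37.7912
Total violation = 7.6375 + 17.5187 + 37.7912 = 62.9474


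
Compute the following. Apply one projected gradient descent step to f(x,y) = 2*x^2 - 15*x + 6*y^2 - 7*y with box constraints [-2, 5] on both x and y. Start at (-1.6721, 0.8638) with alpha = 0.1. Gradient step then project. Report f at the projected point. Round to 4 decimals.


Step 1: Compute gradient at (-1.6721, 0.8638).
grad_x = 2*2*-1.6721 - 15 = -21.6884
grad_y = 2*6*0.8638 - 7 = 3.3656
Step 2: Gradient step.
x_raw = -1.6721 - 0.1*-21.6884 = 0.4967
y_raw = 0.8638 - 0.1*3.3656 = 0.5272
Step 3: Project onto [-2, 5].
x_proj = clip(0.4967) = 0.4967
y_proj = clip(0.5272) = 0.5272
Step 4: Evaluate f.
f(0.4967, 0.5272) = -8.9804


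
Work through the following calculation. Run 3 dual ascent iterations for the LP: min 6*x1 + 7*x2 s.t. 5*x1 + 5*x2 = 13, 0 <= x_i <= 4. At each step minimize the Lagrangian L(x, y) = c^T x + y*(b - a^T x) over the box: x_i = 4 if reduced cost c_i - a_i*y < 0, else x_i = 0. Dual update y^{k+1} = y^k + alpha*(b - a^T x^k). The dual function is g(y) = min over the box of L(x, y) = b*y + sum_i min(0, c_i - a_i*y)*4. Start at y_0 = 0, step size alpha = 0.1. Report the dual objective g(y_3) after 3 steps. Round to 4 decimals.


Dual ascent for LP: min 6*x1 + 7*x2, 5*x1 + 5*x2 = 13, 0 <= x_i <= 4
Step 1: y^k = 0.0, reduced costs: (6.0, 7.0)
  x^k = (0.0, 0.0), subgradient = b - a^T x = 13.0
  y^{k+1} = 0.0 + 0.1*13.0 = 1.3
Step 2: y^k = 1.3, reduced costs: (-0.5, 0.5)
  x^k = (4.0, 0.0), subgradient = b - a^T x = -7.0
  y^{k+1} = 1.3 + 0.1*-7.0 = 0.6
Step 3: y^k = 0.6, reduced costs: (3.0, 4.0)
  x^k = (0.0, 0.0), subgradient = b - a^T x = 13.0
  y^{k+1} = 0.6 + 0.1*13.0 = 1.9
Dual objective at y_3 = 1.9: reduced costs (-3.5, -2.5), box minimizer x = (4.0, 4.0)
g(y_3) = b*y + (c1 - a1*y)*x1 + (c2 - a2*y)*x2 = 13*1.9 + (-3.5)*4.0 + (-2.5)*4.0 = 24.7 - 14.0 - 10.0 = 0.7


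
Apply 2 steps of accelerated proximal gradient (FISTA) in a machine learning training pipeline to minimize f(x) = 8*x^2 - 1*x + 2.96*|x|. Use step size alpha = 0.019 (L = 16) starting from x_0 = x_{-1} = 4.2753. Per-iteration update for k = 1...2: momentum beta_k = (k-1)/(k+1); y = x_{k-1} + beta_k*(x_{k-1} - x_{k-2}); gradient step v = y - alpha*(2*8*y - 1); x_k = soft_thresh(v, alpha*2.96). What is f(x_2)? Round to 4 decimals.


FISTA on f(x) = 8*x^2 - 1*x + 2.96*|x|
L = 16, alpha = 0.019
Iteration 1: beta = 0.0, y = 4.2753 + 0.0*(4.2753 - 4.2753) = 4.2753
  grad(y) = 67.4048, v = y - alpha*grad = 2.9946
  prox(v) = soft_thresh(2.9946, 0.0562) = 2.9384
Iteration 2: beta = 0.3333, y = 2.9384 + 0.3333*(2.9384 - 4.2753) = 2.4927
  grad(y) = 38.8836, v = y - alpha*grad = 1.7539
  prox(v) = soft_thresh(1.7539, 0.0562) = 1.6977
f(x_2) = 8*1.6977^2 - 1*1.6977 + 2.96*|1.6977| = 26.3849


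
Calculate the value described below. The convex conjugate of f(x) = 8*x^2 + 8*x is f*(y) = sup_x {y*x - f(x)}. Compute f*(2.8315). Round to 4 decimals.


f*(y) = sup_x {y*x - a*x^2 - b*x} = sup_x {(y-b)*x - a*x^2}
FOC: (y - b) - 2a*x = 0 => x* = (y - b)/(2a)
x* = (2.8315 - 8)/(2*8) = -0.323
f*(2.8315) = (y-b)^2/(4a) = (2.8315 - 8)^2/(4*8)
= 26.7134/32 = 0.8348


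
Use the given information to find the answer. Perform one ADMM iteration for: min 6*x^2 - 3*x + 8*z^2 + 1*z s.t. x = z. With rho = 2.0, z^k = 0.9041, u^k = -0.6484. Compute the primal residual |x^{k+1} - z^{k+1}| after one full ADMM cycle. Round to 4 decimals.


ADMM iteration with rho = 2.0, z^k = 0.9041, u^k = -0.6484
Step 1: x-update.
Minimize 6*x^2 - 3*x + (2.0/2)*(x - 0.9041 - 0.6484)^2
FOC: (2*6 + 2.0)*x = 3 + 2.0*(0.9041 + 0.6484)
x^{k+1} = 0.4361
Step 2: z-update.
Minimize 8*z^2 + 1*z + (2.0/2)*(0.4361 - z - 0.6484)^2
FOC: (2*8 + 2.0)*z = -1 + 2.0*(0.4361 - 0.6484)
z^{k+1} = -0.0791
Step 3: u-update.
u^{k+1} = -0.6484 + 0.4361 + 0.0791 = -0.1332
Step 4: Primal residual = |0.4361 + 0.0791| = 0.5152


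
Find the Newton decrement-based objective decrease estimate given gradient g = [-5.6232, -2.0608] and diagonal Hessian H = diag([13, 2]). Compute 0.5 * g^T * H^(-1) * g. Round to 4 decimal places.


Step 1: H is diagonal, so H^(-1) * g = [-0.4326, -1.0304].
Step 2: g^T H^(-1) g = sum_i g_i^2 / H_ii
  = (-5.6232)^2/13 + (-2.0608)^2/2
  = 2.4323 + 2.1234 = 4.5558
Step 3: Objective decrease = 0.5 * g^T H^(-1) g = 2.2779


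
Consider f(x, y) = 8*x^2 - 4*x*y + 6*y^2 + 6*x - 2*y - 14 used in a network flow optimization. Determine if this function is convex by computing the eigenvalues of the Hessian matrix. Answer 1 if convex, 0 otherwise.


The Hessian of f(x,y) = 8*x^2 - 4*x*y + 6*y^2 + 6*x - 2*y - 14 is:
H = [[16, -4], [-4, 12]]
Trace = 16 + 12 = 28
Determinant = 16*12 - (-4)^2 = 176
Discriminant = (28)^2 - 4*176 = 80.0
Eigenvalues: lambda_1 = 9.5279, lambda_2 = 18.4721
The function is convex.

1


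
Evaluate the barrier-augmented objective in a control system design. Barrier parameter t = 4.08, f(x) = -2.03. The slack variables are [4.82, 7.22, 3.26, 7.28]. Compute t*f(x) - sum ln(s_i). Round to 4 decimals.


Step 1: Compute log-barrier.
ln values: [1.5728, 1.9769, 1.1817, 1.9851]
phi = -(1.5728 + 1.9769 + 1.1817 + 1.9851) = -6.7165
Step 2: Compute augmented objective.
t*f(x) = 4.08*-2.03 = -8.2824
Total = -8.2824 - 6.7165 = -14.9989


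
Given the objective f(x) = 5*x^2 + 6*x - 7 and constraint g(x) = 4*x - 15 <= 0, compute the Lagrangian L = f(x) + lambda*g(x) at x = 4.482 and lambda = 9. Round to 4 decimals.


Step 1: Evaluate f(x).
f(4.482) = 5*4.482^2 + 6*4.482 - 7 = 120.3336
Step 2: Evaluate g(x).
g(4.482) = 4*4.482 - 15 = 2.928
Step 3: Compute Lagrangian.
L = 120.3336 + 9*2.928 = 146.6856


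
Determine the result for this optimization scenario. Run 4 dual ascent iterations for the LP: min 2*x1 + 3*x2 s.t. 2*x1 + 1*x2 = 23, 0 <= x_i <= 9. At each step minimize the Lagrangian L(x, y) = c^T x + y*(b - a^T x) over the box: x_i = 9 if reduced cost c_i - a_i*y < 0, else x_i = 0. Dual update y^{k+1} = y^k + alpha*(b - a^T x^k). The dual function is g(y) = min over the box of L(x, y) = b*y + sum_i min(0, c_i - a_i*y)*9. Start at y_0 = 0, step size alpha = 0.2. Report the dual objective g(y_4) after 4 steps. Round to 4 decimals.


Dual ascent for LP: min 2*x1 + 3*x2, 2*x1 + 1*x2 = 23, 0 <= x_i <= 9
Step 1: y^k = 0.0, reduced costs: (2.0, 3.0)
  x^k = (0.0, 0.0), subgradient = b - a^T x = 23.0
  y^{k+1} = 0.0 + 0.2*23.0 = 4.6
Step 2: y^k = 4.6, reduced costs: (-7.2, -1.6)
  x^k = (9.0, 9.0), subgradient = b - a^T x = -4.0
  y^{k+1} = 4.6 + 0.2*-4.0 = 3.8
Step 3: y^k = 3.8, reduced costs: (-5.6, -0.8)
  x^k = (9.0, 9.0), subgradient = b - a^T x = -4.0
  y^{k+1} = 3.8 + 0.2*-4.0 = 3.0
Step 4: y^k = 3.0, reduced costs: (-4.0, 0.0)
  x^k = (9.0, 0.0), subgradient = b - a^T x = 5.0
  y^{k+1} = 3.0 + 0.2*5.0 = 4.0
Dual objective at y_4 = 4.0: reduced costs (-6.0, -1.0), box minimizer x = (9.0, 9.0)
g(y_4) = b*y + (c1 - a1*y)*x1 + (c2 - a2*y)*x2 = 23*4.0 + (-6.0)*9.0 + (-1.0)*9.0 = 92.0 - 54.0 - 9.0 = 29.0


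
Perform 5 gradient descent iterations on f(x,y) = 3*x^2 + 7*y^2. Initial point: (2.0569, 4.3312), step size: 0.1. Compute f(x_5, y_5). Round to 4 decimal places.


Gradient descent on f(x,y) = 3*x^2 + 7*y^2.
Starting point: (2.0569, 4.3312), alpha = 0.1
Step 1: grad_x = 2*3*2.0569 = 12.3414, grad_y = 2*7*4.3312 = 60.6368
  x_1 = 2.0569 - 0.1*12.3414 = 0.8228
  y_1 = 4.3312 - 0.1*60.6368 = -1.7325
Step 2: grad_x = 2*3*0.8228 = 4.9366, grad_y = 2*7*-1.7325 = -24.2547
  x_2 = 0.8228 - 0.1*4.9366 = 0.3291
  y_2 = -1.7325 - 0.1*-24.2547 = 0.693
Step 3: grad_x = 2*3*0.3291 = 1.9746, grad_y = 2*7*0.693 = 9.7019
  x_3 = 0.3291 - 0.1*1.9746 = 0.1316
  y_3 = 0.693 - 0.1*9.7019 = -0.2772
Step 4: grad_x = 2*3*0.1316 = 0.7898, grad_y = 2*7*-0.2772 = -3.8808
  x_4 = 0.1316 - 0.1*0.7898 = 0.0527
  y_4 = -0.2772 - 0.1*-3.8808 = 0.1109
Step 5: grad_x = 2*3*0.0527 = 0.3159, grad_y = 2*7*0.1109 = 1.5523
  x_5 = 0.0527 - 0.1*0.3159 = 0.0211
  y_5 = 0.1109 - 0.1*1.5523 = -0.0444
f(0.0211, -0.0444) = 3*0.0211^2 + 7*(-0.0444)^2 = 0.0151


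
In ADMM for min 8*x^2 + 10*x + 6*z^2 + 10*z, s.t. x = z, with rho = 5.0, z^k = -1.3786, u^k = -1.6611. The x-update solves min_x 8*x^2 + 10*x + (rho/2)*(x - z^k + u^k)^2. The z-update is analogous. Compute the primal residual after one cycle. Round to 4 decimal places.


ADMM iteration with rho = 5.0, z^k = -1.3786, u^k = -1.6611
Step 1: x-update.
Minimize 8*x^2 + 10*x + (5.0/2)*(x + 1.3786 - 1.6611)^2
FOC: (2*8 + 5.0)*x = -10 + 5.0*(-1.3786 + 1.6611)
x^{k+1} = -0.4089
Step 2: z-update.
Minimize 6*z^2 + 10*z + (5.0/2)*(-0.4089 - z - 1.6611)^2
FOC: (2*6 + 5.0)*z = -10 + 5.0*(-0.4089 - 1.6611)
z^{k+1} = -1.1971
Step 3: u-update.
u^{k+1} = -1.6611 - 0.4089 + 1.1971 = -0.873
Step 4: Primal residual = |-0.4089 + 1.1971| = 0.7881


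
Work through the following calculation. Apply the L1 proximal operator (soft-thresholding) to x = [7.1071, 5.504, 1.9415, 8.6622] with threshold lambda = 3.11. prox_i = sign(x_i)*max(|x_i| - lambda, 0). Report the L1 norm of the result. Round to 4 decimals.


Soft-thresholding with lambda = 3.11:
prox(7.1071) = sign(7.1071)*max(|7.1071| - 3.11, 0) = 3.9971
prox(5.504) = sign(5.504)*max(|5.504| - 3.11, 0) = 2.394
prox(1.9415) = sign(1.9415)*max(|1.9415| - 3.11, 0) = 0.0
prox(8.6622) = sign(8.6622)*max(|8.6622| - 3.11, 0) = 5.5522
prox(x) = [3.9971, 2.394, 0.0, 5.5522]
||prox(x)||_1 = 3.9971 + 2.394 + 0.0 + 5.5522 = 11.9433


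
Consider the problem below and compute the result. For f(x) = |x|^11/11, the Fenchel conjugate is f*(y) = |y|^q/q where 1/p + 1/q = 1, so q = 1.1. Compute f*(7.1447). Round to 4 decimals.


The conjugate exponent q satisfies 1/p + 1/q = 1.
p = 11, so q = 11/(11 - 1) = 1.1
|y|^q = 7.1447^1.1 = 8.6973
f*(7.1447) = 8.6973 / 1.1 = 7.9066


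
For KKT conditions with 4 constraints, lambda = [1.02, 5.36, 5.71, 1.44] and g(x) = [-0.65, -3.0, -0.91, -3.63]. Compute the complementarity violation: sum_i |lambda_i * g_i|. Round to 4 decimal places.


KKT complementary slackness check:
lambda_1 * g_1 = 1.02 * -0.65 = -0.663
lambda_2 * g_2 = 5.36 * -3.0 = -16.08
lambda_3 * g_3 = 5.71 * -0.91 = -5.1961
lambda_4 * g_4 = 1.44 * -3.63 = -5.2272
Total violation = 0.663 + 16.08 + 5.1961 + 5.2272 = 27.1663


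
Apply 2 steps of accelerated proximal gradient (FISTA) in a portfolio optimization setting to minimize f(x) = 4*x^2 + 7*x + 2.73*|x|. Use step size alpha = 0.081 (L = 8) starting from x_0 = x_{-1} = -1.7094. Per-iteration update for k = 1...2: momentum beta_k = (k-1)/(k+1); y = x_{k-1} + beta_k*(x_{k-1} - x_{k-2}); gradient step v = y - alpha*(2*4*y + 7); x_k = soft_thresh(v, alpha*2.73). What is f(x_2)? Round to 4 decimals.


FISTA on f(x) = 4*x^2 + 7*x + 2.73*|x|
L = 8, alpha = 0.081
Iteration 1: beta = 0.0, y = -1.7094 + 0.0*(-1.7094 + 1.7094) = -1.7094
  grad(y) = -6.6752, v = y - alpha*grad = -1.1687
  prox(v) = soft_thresh(-1.1687, 0.2211) = -0.9476
Iteration 2: beta = 0.3333, y = -0.9476 + 0.3333*(-0.9476 + 1.7094) = -0.6936
  grad(y) = 1.4509, v = y - alpha*grad = -0.8112
  prox(v) = soft_thresh(-0.8112, 0.2211) = -0.59
f(x_2) = 4*(-0.59)^2 + 7*(-0.59) + 2.73*|-0.59| = -1.1269


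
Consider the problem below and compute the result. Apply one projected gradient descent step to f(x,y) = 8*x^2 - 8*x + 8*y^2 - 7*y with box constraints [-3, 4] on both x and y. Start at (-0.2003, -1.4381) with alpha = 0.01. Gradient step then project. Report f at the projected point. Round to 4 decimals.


Step 1: Compute gradient at (-0.2003, -1.4381).
grad_x = 2*8*-0.2003 - 8 = -11.2048
grad_y = 2*8*-1.4381 - 7 = -30.0096
Step 2: Gradient step.
x_raw = -0.2003 - 0.01*-11.2048 = -0.0883
y_raw = -1.4381 - 0.01*-30.0096 = -1.138
Step 3: Project onto [-3, 4].
x_proj = clip(-0.0883) = -0.0883
y_proj = clip(-1.138) = -1.138
Step 4: Evaluate f.
f(-0.0883, -1.138) = 19.0948


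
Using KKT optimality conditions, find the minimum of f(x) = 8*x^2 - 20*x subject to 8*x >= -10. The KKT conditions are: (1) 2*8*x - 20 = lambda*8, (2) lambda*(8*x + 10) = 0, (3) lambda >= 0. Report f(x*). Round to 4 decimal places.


Step 1: Try lambda = 0 (constraint inactive).
Stationarity: 2*8*x - 20 = 0
x* = 20/(2*8) = 1.25
Check constraint: 8*1.25 = 10.0 >= -10 -- satisfied.
Step 2: Compute optimal value.
f(x*) = 8*1.25^2 - 20*1.25 = -12.5


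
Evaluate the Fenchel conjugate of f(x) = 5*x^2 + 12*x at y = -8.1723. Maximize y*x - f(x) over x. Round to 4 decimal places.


f*(y) = sup_x {y*x - a*x^2 - b*x} = sup_x {(y-b)*x - a*x^2}
FOC: (y - b) - 2a*x = 0 => x* = (y - b)/(2a)
x* = (-8.1723 - 12)/(2*5) = -2.0172
f*(-8.1723) = (y-b)^2/(4a) = (-8.1723 - 12)^2/(4*5)
= 406.9217/20 = 20.3461


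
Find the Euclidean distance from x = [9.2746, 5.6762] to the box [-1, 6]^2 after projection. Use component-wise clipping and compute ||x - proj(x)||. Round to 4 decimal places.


Project each component onto [-1, 6].
clip(9.2746) = 6.0, clip(5.6762) = 5.6762
Projection = [6.0, 5.6762]
Squared diffs: [10.723, 0.0]
Distance = sqrt(10.723) = 3.2746


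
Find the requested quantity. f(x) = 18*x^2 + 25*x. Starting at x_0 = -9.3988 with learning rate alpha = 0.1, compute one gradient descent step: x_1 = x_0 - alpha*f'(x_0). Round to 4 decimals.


We compute the gradient at x_0 and apply the update.
f'(x) = 36*x + 25
f'(-9.3988) = 36*-9.3988 + 25 = -313.3568
x_1 = -9.3988 - 0.1*-313.3568 = 21.9369


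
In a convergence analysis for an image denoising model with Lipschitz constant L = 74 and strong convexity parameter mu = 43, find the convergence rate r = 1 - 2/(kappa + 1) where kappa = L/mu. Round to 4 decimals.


Step 1: Compute the condition number.
kappa = L/mu = 74/43 = 1.7209
Step 2: Compute the convergence rate.
r = 1 - 2/(kappa + 1) = 1 - 2*mu/(L + mu) = (L - mu)/(L + mu) = 31/117 = 0.265


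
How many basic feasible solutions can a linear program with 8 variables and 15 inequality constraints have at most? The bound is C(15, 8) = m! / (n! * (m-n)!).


Each vertex corresponds to some choice of n active constraints out of m, so the number of vertices is at most C(m, n) = m! / (n!(m-n)!).
m = 15, n = 8
Numerator: 15 * 14 * 13 * 12 * 11 * 10 * 9 * 8
Denominator: 8! = 40320
C(15, 8) = 6435


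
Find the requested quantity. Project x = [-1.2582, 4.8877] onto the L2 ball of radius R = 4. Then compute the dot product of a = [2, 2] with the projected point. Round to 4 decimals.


Step 1: Compute ||x|| (intermediates to 6 decimals).
||x|| = sqrt((-1.2582)^2 + 4.8877^2) = 5.047047
Step 2: Project.
Since ||x|| > R, scale = R/||x|| = 4/5.047047 = 0.792543, proj(x) = scale * x
proj(x) = [-0.997178, 3.873712]
Step 3: Dot product.
a^T * proj(x) = 2*(-0.997178) + 2*3.873712 = 5.7531


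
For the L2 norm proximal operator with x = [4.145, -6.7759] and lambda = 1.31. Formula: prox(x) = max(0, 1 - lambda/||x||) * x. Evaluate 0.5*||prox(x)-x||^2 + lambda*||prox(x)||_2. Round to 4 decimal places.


Step 1: Compute ||x||.
||x|| = 7.9432
Step 2: Compute scaling factor.
scale = max(0, 1 - 1.31/7.9432) = 0.8351
Step 3: prox(x) = [3.4614, -5.6584]
||prox(x)|| = 6.6332
Step 4: Proximal objective.
0.5*||prox-x||^2 = 0.8581
lambda*||prox|| = 8.6895
Total = 9.5475


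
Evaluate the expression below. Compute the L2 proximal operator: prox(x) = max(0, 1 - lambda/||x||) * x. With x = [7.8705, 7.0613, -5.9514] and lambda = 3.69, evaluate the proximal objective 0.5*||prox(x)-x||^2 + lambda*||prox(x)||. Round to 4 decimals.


Step 1: Compute ||x||.
||x|| = 12.1337
Step 2: Compute scaling factor.
scale = max(0, 1 - 3.69/12.1337) = 0.6959
Step 3: prox(x) = [5.477, 4.9139, -4.1415]
||prox(x)|| = 8.4437
Step 4: Proximal objective.
0.5*||prox-x||^2 = 6.8081
lambda*||prox|| = 31.1573
Total = 37.9652


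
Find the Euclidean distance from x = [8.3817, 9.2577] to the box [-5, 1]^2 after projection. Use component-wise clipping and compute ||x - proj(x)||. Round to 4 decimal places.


Project each component onto [-5, 1].
clip(8.3817) = 1.0, clip(9.2577) = 1.0
Projection = [1.0, 1.0]
Squared diffs: [54.4895, 68.1896]
Distance = sqrt(122.6791) = 11.0761


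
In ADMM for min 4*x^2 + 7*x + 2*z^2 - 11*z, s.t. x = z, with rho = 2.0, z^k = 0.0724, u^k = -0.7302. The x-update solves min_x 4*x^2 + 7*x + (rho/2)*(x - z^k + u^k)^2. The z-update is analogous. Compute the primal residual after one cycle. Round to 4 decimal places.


ADMM iteration with rho = 2.0, z^k = 0.0724, u^k = -0.7302
Step 1: x-update.
Minimize 4*x^2 + 7*x + (2.0/2)*(x - 0.0724 - 0.7302)^2
FOC: (2*4 + 2.0)*x = -7 + 2.0*(0.0724 + 0.7302)
x^{k+1} = -0.5395
Step 2: z-update.
Minimize 2*z^2 - 11*z + (2.0/2)*(-0.5395 - z - 0.7302)^2
FOC: (2*2 + 2.0)*z = 11 + 2.0*(-0.5395 - 0.7302)
z^{k+1} = 1.4101
Step 3: u-update.
u^{k+1} = -0.7302 - 0.5395 - 1.4101 = -2.6798
Step 4: Primal residual = |-0.5395 - 1.4101| = 1.9496


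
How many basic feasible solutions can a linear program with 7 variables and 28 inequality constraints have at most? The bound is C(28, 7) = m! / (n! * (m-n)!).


Each vertex corresponds to some choice of n active constraints out of m, so the number of vertices is at most C(m, n) = m! / (n!(m-n)!).
m = 28, n = 7
Numerator: 28 * 27 * 26 * 25 * 24 * 23 * 22
Denominator: 7! = 5040
C(28, 7) = 1184040


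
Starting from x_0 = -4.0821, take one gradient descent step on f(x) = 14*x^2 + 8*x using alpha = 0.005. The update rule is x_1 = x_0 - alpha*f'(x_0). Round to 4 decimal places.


We compute the gradient at x_0 and apply the update.
f'(x) = 28*x + 8
f'(-4.0821) = 28*-4.0821 + 8 = -106.2988
x_1 = -4.0821 - 0.005*-106.2988 = -3.5506


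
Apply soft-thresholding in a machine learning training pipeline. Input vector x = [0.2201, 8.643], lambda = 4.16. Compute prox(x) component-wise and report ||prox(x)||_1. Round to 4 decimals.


Soft-thresholding with lambda = 4.16:
prox(0.2201) = sign(0.2201)*max(|0.2201| - 4.16, 0) = 0.0
prox(8.643) = sign(8.643)*max(|8.643| - 4.16, 0) = 4.483
prox(x) = [0.0, 4.483]
||prox(x)||_1 = 0.0 + 4.483 = 4.483


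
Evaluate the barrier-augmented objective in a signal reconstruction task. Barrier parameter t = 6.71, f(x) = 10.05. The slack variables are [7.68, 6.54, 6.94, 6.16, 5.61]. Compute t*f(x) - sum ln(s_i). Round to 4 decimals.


Step 1: Compute log-barrier.
ln values: [2.0386, 1.8779, 1.9373, 1.8181, 1.7246]
phi = -(2.0386 + 1.8779 + 1.9373 + 1.8181 + 1.7246) = -9.3965
Step 2: Compute augmented objective.
t*f(x) = 6.71*10.05 = 67.4355
Total = 67.4355 - 9.3965 = 58.039


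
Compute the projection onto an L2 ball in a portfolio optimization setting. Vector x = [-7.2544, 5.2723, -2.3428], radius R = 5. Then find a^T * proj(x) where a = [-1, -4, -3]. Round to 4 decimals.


Step 1: Compute ||x|| (intermediates to 6 decimals).
||x|| = sqrt((-7.2544)^2 + 5.2723^2 + (-2.3428)^2) = 9.268882
Step 2: Project.
Since ||x|| > R, scale = R/||x|| = 5/9.268882 = 0.539439, proj(x) = scale * x
proj(x) = [-3.913306, 2.844084, -1.263798]
Step 3: Dot product.
a^T * proj(x) = -1*(-3.913306) - 4*2.844084 - 3*(-1.263798) = -3.6716


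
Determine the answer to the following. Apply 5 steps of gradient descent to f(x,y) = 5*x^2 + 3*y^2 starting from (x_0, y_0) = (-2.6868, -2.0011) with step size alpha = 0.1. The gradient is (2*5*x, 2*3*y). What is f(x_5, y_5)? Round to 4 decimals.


Gradient descent on f(x,y) = 5*x^2 + 3*y^2.
Starting point: (-2.6868, -2.0011), alpha = 0.1
Step 1: grad_x = 2*5*-2.6868 = -26.868, grad_y = 2*3*-2.0011 = -12.0066
  x_1 = -2.6868 - 0.1*-26.868 = 0.0
  y_1 = -2.0011 - 0.1*-12.0066 = -0.8004
Step 2: grad_x = 2*5*0.0 = 0.0, grad_y = 2*3*-0.8004 = -4.8026
  x_2 = 0.0 - 0.1*0.0 = 0.0
  y_2 = -0.8004 - 0.1*-4.8026 = -0.3202
Step 3: grad_x = 2*5*0.0 = 0.0, grad_y = 2*3*-0.3202 = -1.9211
  x_3 = 0.0 - 0.1*0.0 = 0.0
  y_3 = -0.3202 - 0.1*-1.9211 = -0.1281
Step 4: grad_x = 2*5*0.0 = 0.0, grad_y = 2*3*-0.1281 = -0.7684
  x_4 = 0.0 - 0.1*0.0 = 0.0
  y_4 = -0.1281 - 0.1*-0.7684 = -0.0512
Step 5: grad_x = 2*5*0.0 = 0.0, grad_y = 2*3*-0.0512 = -0.3074
  x_5 = 0.0 - 0.1*0.0 = 0.0
  y_5 = -0.0512 - 0.1*-0.3074 = -0.0205
f(0.0, -0.0205) = 5*0.0^2 + 3*(-0.0205)^2 = 0.0013


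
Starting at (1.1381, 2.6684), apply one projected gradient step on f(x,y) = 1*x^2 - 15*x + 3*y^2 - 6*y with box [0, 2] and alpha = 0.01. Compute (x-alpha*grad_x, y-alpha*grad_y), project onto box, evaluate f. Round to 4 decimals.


Step 1: Compute gradient at (1.1381, 2.6684).
grad_x = 2*1*1.1381 - 15 = -12.7238
grad_y = 2*3*2.6684 - 6 = 10.0104
Step 2: Gradient step.
x_raw = 1.1381 - 0.01*-12.7238 = 1.2653
y_raw = 2.6684 - 0.01*10.0104 = 2.5683
Step 3: Project onto [0, 2].
x_proj = clip(1.2653) = 1.2653
y_proj = clip(2.5683) = 2.0
Step 4: Evaluate f.
f(1.2653, 2.0) = -17.379


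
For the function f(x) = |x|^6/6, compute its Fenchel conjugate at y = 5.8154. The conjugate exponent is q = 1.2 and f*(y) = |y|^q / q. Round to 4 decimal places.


The conjugate exponent q satisfies 1/p + 1/q = 1.
p = 6, so q = 6/(6 - 1) = 1.2
|y|^q = 5.8154^1.2 = 8.2698
f*(5.8154) = 8.2698 / 1.2 = 6.8915


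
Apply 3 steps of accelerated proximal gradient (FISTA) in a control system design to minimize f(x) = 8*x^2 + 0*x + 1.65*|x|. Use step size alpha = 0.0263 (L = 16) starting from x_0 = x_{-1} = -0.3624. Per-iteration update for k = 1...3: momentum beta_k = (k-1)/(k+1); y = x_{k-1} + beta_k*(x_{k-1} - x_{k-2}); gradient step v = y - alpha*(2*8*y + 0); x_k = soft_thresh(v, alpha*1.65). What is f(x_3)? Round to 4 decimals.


FISTA on f(x) = 8*x^2 + 0*x + 1.65*|x|
L = 16, alpha = 0.0263
Iteration 1: beta = 0.0, y = -0.3624 + 0.0*(-0.3624 + 0.3624) = -0.3624
  grad(y) = -5.7984, v = y - alpha*grad = -0.2099
  prox(v) = soft_thresh(-0.2099, 0.0434) = -0.1665
Iteration 2: beta = 0.3333, y = -0.1665 + 0.3333*(-0.1665 + 0.3624) = -0.1012
  grad(y) = -1.6194, v = y - alpha*grad = -0.0586
  prox(v) = soft_thresh(-0.0586, 0.0434) = -0.0152
Iteration 3: beta = 0.5, y = -0.0152 + 0.5*(-0.0152 + 0.1665) = 0.0604
  grad(y) = 0.9666, v = y - alpha*grad = 0.035
  prox(v) = soft_thresh(0.035, 0.0434) = 0.0
f(x_3) = 8*0.0^2 + 0*0.0 + 1.65*|0.0| = 0.0


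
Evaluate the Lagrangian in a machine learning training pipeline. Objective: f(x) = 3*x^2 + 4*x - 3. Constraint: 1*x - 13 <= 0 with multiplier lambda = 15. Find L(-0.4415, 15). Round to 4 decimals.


Step 1: Evaluate f(x).
f(-0.4415) = 3*(-0.4415)^2 + 4*(-0.4415) - 3 = -4.1812
Step 2: Evaluate g(x).
g(-0.4415) = 1*-0.4415 - 13 = -13.4415
Step 3: Compute Lagrangian.
L = -4.1812 + 15*-13.4415 = -205.8037


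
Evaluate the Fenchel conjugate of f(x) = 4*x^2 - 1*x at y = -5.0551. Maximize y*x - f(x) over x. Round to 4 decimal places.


f*(y) = sup_x {y*x - a*x^2 - b*x} = sup_x {(y-b)*x - a*x^2}
FOC: (y - b) - 2a*x = 0 => x* = (y - b)/(2a)
x* = (-5.0551 + 1)/(2*4) = -0.5069
f*(-5.0551) = (y-b)^2/(4a) = (-5.0551 + 1)^2/(4*4)
= 16.4438/16 = 1.0277


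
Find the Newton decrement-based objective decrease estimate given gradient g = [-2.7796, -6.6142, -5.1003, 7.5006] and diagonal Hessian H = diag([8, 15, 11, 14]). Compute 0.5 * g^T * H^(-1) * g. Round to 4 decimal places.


Step 1: H is diagonal, so H^(-1) * g = [-0.3475, -0.4409, -0.4637, 0.5358].
Step 2: g^T H^(-1) g = sum_i g_i^2 / H_ii
  = (-2.7796)^2/8 + (-6.6142)^2/15 + (-5.1003)^2/11 + (7.5006)^2/14
  = 0.9658 + 2.9165 + 2.3648 + 4.0185 = 10.2656
Step 3: Objective decrease = 0.5 * g^T H^(-1) g = 5.1328


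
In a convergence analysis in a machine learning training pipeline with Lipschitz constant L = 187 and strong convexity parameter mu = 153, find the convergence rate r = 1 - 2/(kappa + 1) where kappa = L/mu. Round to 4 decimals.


Step 1: Compute the condition number.
kappa = L/mu = 187/153 = 1.2222
Step 2: Compute the convergence rate.
r = 1 - 2/(kappa + 1) = 1 - 2*mu/(L + mu) = (L - mu)/(L + mu) = 34/340 = 0.1


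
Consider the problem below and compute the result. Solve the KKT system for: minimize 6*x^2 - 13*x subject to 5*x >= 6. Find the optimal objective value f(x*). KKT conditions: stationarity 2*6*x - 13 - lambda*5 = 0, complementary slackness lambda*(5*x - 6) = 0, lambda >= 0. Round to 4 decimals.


Step 1: Try lambda = 0 (constraint inactive).
x_unc = 13/(2*6) = 1.0833
Check: 5*1.0833 = 5.4165 < 6 -- violated!
Step 2: Constraint must be active: 5*x = 6
x* = 6/5 = 1.2
lambda = (2*6*1.2 - 13)/5 = 0.28
Step 3: Compute optimal value.
f(x*) = 6*1.2^2 - 13*1.2 = -6.96


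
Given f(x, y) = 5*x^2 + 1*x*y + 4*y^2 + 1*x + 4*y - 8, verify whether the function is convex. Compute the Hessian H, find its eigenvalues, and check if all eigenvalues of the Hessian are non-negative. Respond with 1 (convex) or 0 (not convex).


The Hessian of f(x,y) = 5*x^2 + 1*x*y + 4*y^2 + 1*x + 4*y - 8 is:
H = [[10, 1], [1, 8]]
Trace = 10 + 8 = 18
Determinant = 10*8 - (1)^2 = 79
Discriminant = (18)^2 - 4*79 = 8.0
Eigenvalues: lambda_1 = 7.5858, lambda_2 = 10.4142
The function is convex.

1


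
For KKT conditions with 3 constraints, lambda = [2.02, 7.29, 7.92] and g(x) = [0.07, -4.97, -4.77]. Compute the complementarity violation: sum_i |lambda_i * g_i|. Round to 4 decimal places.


KKT complementary slackness check:
lambda_1 * g_1 = 2.02 * 0.07 = 0.1414
lambda_2 * g_2 = 7.29 * -4.97 = -36.2313
lambda_3 * g_3 = 7.92 * -4.77 = -37.7784
Total violation = 0.1414 + 36.2313 + 37.7784 = 74.1511


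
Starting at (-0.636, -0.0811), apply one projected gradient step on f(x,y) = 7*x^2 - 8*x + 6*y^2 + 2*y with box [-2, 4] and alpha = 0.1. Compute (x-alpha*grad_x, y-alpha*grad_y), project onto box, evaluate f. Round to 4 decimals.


Step 1: Compute gradient at (-0.636, -0.0811).
grad_x = 2*7*-0.636 - 8 = -16.904
grad_y = 2*6*-0.0811 + 2 = 1.0268
Step 2: Gradient step.
x_raw = -0.636 - 0.1*-16.904 = 1.0544
y_raw = -0.0811 - 0.1*1.0268 = -0.1838
Step 3: Project onto [-2, 4].
x_proj = clip(1.0544) = 1.0544
y_proj = clip(-0.1838) = -0.1838
Step 4: Evaluate f.
f(1.0544, -0.1838) = -0.8178


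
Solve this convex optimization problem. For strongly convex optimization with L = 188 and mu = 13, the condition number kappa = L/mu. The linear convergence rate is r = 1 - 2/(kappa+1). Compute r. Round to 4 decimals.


Step 1: Compute the condition number.
kappa = L/mu = 188/13 = 14.4615
Step 2: Compute the convergence rate.
r = 1 - 2/(kappa + 1) = 1 - 2*mu/(L + mu) = (L - mu)/(L + mu) = 175/201 = 0.8706


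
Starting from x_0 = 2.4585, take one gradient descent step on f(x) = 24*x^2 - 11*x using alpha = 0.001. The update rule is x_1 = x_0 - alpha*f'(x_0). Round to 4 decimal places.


We compute the gradient at x_0 and apply the update.
f'(x) = 48*x - 11
f'(2.4585) = 48*2.4585 - 11 = 107.008
x_1 = 2.4585 - 0.001*107.008 = 2.3515


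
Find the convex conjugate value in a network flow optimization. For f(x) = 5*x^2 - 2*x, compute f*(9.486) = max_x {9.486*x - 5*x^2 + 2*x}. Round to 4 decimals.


f*(y) = sup_x {y*x - a*x^2 - b*x} = sup_x {(y-b)*x - a*x^2}
FOC: (y - b) - 2a*x = 0 => x* = (y - b)/(2a)
x* = (9.486 + 2)/(2*5) = 1.1486
f*(9.486) = (y-b)^2/(4a) = (9.486 + 2)^2/(4*5)
= 131.9282/20 = 6.5964


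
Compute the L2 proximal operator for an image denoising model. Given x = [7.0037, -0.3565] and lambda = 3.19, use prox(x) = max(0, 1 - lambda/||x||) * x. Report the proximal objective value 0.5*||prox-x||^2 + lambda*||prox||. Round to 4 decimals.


Step 1: Compute ||x||.
||x|| = 7.0128
Step 2: Compute scaling factor.
scale = max(0, 1 - 3.19/7.0128) = 0.5451
Step 3: prox(x) = [3.8178, -0.1943]
||prox(x)|| = 3.8228
Step 4: Proximal objective.
0.5*||prox-x||^2 = 5.0881
lambda*||prox|| = 12.1947
Total = 17.2827


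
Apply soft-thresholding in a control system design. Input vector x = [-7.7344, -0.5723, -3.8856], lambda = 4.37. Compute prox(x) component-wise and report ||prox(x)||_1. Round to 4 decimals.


Soft-thresholding with lambda = 4.37:
prox(-7.7344) = sign(-7.7344)*max(|-7.7344| - 4.37, 0) = -3.3644
prox(-0.5723) = sign(-0.5723)*max(|-0.5723| - 4.37, 0) = 0.0
prox(-3.8856) = sign(-3.8856)*max(|-3.8856| - 4.37, 0) = 0.0
prox(x) = [-3.3644, 0.0, 0.0]
||prox(x)||_1 = 3.3644 + 0.0 + 0.0 = 3.3644


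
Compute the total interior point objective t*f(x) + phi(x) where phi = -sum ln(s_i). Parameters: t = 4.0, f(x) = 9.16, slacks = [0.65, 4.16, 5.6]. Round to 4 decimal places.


Step 1: Compute log-barrier.
ln values: [-0.4308, 1.4255, 1.7228]
phi = -(-0.4308 + 1.4255 + 1.7228) = -2.7175
Step 2: Compute augmented objective.
t*f(x) = 4.0*9.16 = 36.64
Total = 36.64 - 2.7175 = 33.9225


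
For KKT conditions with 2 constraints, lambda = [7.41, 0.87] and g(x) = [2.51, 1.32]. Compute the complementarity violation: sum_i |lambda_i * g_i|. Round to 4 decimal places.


KKT complementary slackness check:
lambda_1 * g_1 = 7.41 * 2.51 = 18.5991
lambda_2 * g_2 = 0.87 * 1.32 = 1.1484
Total violation = 18.5991 + 1.1484 = 19.7475


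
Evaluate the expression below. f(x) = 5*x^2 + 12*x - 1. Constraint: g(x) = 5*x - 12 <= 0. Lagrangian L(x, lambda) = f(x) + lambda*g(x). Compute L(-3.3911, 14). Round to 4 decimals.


Step 1: Evaluate f(x).
f(-3.3911) = 5*(-3.3911)^2 + 12*(-3.3911) - 1 = 15.8046
Step 2: Evaluate g(x).
g(-3.3911) = 5*-3.3911 - 12 = -28.9555
Step 3: Compute Lagrangian.
L = 15.8046 + 14*-28.9555 = -389.5724


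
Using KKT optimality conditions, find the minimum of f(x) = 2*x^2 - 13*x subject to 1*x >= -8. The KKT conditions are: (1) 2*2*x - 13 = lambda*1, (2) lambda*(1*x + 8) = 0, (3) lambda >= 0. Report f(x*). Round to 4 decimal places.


Step 1: Try lambda = 0 (constraint inactive).
Stationarity: 2*2*x - 13 = 0
x* = 13/(2*2) = 3.25
Check constraint: 1*3.25 = 3.25 >= -8 -- satisfied.
Step 2: Compute optimal value.
f(x*) = 2*3.25^2 - 13*3.25 = -21.125


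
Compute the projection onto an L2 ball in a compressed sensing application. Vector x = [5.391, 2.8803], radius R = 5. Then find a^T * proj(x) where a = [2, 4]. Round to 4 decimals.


Step 1: Compute ||x|| (intermediates to 6 decimals).
||x|| = sqrt(5.391^2 + 2.8803^2) = 6.112202
Step 2: Project.
Since ||x|| > R, scale = R/||x|| = 5/6.112202 = 0.818036, proj(x) = scale * x
proj(x) = [4.410032, 2.356189]
Step 3: Dot product.
a^T * proj(x) = 2*4.410032 + 4*2.356189 = 18.2448


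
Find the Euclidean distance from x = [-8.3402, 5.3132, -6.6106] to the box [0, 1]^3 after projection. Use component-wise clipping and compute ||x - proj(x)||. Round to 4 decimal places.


Project each component onto [0, 1].
clip(-8.3402) = 0.0, clip(5.3132) = 1.0, clip(-6.6106) = 0.0
Projection = [0.0, 1.0, 0.0]
Squared diffs: [69.5589, 18.6037, 43.7]
Distance = sqrt(131.8626) = 11.4831


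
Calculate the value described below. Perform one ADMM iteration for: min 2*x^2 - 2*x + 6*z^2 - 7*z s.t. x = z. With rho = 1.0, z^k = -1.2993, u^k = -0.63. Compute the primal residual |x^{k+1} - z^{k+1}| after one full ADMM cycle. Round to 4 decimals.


ADMM iteration with rho = 1.0, z^k = -1.2993, u^k = -0.63
Step 1: x-update.
Minimize 2*x^2 - 2*x + (1.0/2)*(x + 1.2993 - 0.63)^2
FOC: (2*2 + 1.0)*x = 2 + 1.0*(-1.2993 + 0.63)
x^{k+1} = 0.2661
Step 2: z-update.
Minimize 6*z^2 - 7*z + (1.0/2)*(0.2661 - z - 0.63)^2
FOC: (2*6 + 1.0)*z = 7 + 1.0*(0.2661 - 0.63)
z^{k+1} = 0.5105
Step 3: u-update.
u^{k+1} = -0.63 + 0.2661 - 0.5105 = -0.8743
Step 4: Primal residual = |0.2661 - 0.5105| = 0.2443


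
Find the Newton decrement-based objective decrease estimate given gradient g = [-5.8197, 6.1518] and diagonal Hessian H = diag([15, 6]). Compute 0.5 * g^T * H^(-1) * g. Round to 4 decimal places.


Step 1: H is diagonal, so H^(-1) * g = [-0.388, 1.0253].
Step 2: g^T H^(-1) g = sum_i g_i^2 / H_ii
  = (-5.8197)^2/15 + (6.1518)^2/6
  = 2.2579 + 6.3074 = 8.5654
Step 3: Objective decrease = 0.5 * g^T H^(-1) g = 4.2827


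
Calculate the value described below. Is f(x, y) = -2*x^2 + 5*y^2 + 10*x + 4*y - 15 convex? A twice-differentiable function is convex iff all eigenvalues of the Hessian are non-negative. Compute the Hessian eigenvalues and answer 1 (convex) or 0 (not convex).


The Hessian of f(x,y) = -2*x^2 + 5*y^2 + 10*x + 4*y - 15 is:
H = [[-4, 0], [0, 10]]
Trace = -4 + 10 = 6
Determinant = -4*10 - (0)^2 = -40
Discriminant = (6)^2 - 4*-40 = 196.0
Eigenvalues: lambda_1 = -4.0, lambda_2 = 10.0
The function is not convex.

0


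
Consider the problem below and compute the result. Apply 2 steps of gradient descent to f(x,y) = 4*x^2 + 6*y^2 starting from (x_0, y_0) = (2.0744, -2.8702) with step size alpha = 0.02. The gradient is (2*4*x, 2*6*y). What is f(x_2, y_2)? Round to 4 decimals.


Gradient descent on f(x,y) = 4*x^2 + 6*y^2.
Starting point: (2.0744, -2.8702), alpha = 0.02
Step 1: grad_x = 2*4*2.0744 = 16.5952, grad_y = 2*6*-2.8702 = -34.4424
  x_1 = 2.0744 - 0.02*16.5952 = 1.7425
  y_1 = -2.8702 - 0.02*-34.4424 = -2.1814
Step 2: grad_x = 2*4*1.7425 = 13.94, grad_y = 2*6*-2.1814 = -26.1762
  x_2 = 1.7425 - 0.02*13.94 = 1.4637
  y_2 = -2.1814 - 0.02*-26.1762 = -1.6578
f(1.4637, -1.6578) = 4*1.4637^2 + 6*(-1.6578)^2 = 25.06


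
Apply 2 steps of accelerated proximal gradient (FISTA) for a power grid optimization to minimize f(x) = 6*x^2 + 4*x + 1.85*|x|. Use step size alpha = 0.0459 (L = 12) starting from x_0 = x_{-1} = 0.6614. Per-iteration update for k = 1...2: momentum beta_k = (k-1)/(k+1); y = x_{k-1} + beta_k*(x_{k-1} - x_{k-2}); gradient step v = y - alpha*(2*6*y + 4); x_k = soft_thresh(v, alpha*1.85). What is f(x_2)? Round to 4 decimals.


FISTA on f(x) = 6*x^2 + 4*x + 1.85*|x|
L = 12, alpha = 0.0459
Iteration 1: beta = 0.0, y = 0.6614 + 0.0*(0.6614 - 0.6614) = 0.6614
  grad(y) = 11.9368, v = y - alpha*grad = 0.1135
  prox(v) = soft_thresh(0.1135, 0.0849) = 0.0286
Iteration 2: beta = 0.3333, y = 0.0286 + 0.3333*(0.0286 - 0.6614) = -0.1824
  grad(y) = 1.8118, v = y - alpha*grad = -0.2655
  prox(v) = soft_thresh(-0.2655, 0.0849) = -0.1806
f(x_2) = 6*(-0.1806)^2 + 4*(-0.1806) + 1.85*|-0.1806| = -0.1926


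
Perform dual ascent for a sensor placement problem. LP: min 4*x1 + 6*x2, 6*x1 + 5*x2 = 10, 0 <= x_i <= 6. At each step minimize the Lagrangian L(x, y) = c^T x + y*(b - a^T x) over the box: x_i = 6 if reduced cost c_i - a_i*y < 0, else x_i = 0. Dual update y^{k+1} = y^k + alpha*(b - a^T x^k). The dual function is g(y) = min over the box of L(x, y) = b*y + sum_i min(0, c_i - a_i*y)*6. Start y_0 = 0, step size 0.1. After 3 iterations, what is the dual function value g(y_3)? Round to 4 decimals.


Dual ascent for LP: min 4*x1 + 6*x2, 6*x1 + 5*x2 = 10, 0 <= x_i <= 6
Step 1: y^k = 0.0, reduced costs: (4.0, 6.0)
  x^k = (0.0, 0.0), subgradient = b - a^T x = 10.0
  y^{k+1} = 0.0 + 0.1*10.0 = 1.0
Step 2: y^k = 1.0, reduced costs: (-2.0, 1.0)
  x^k = (6.0, 0.0), subgradient = b - a^T x = -26.0
  y^{k+1} = 1.0 + 0.1*-26.0 = -1.6
Step 3: y^k = -1.6, reduced costs: (13.6, 14.0)
  x^k = (0.0, 0.0), subgradient = b - a^T x = 10.0
  y^{k+1} = -1.6 + 0.1*10.0 = -0.6
Dual objective at y_3 = -0.6: reduced costs (7.6, 9.0), box minimizer x = (0.0, 0.0)
g(y_3) = b*y + (c1 - a1*y)*x1 + (c2 - a2*y)*x2 = 10*(-0.6) + 7.6*0.0 + 9.0*0.0 = -6.0 + 0.0 + 0.0 = -6.0


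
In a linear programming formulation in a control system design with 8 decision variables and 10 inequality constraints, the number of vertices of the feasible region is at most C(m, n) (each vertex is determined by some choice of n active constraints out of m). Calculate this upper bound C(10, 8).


Each vertex corresponds to some choice of n active constraints out of m, so the number of vertices is at most C(m, n) = m! / (n!(m-n)!).
m = 10, n = 8
Numerator: 10 * 9 * 8 * 7 * 6 * 5 * 4 * 3
Denominator: 8! = 40320
C(10, 8) = 45


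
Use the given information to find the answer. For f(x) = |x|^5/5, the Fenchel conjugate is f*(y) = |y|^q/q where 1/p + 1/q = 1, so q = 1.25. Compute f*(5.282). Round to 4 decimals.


The conjugate exponent q satisfies 1/p + 1/q = 1.
p = 5, so q = 5/(5 - 1) = 1.25
|y|^q = 5.282^1.25 = 8.0075
f*(5.282) = 8.0075 / 1.25 = 6.406


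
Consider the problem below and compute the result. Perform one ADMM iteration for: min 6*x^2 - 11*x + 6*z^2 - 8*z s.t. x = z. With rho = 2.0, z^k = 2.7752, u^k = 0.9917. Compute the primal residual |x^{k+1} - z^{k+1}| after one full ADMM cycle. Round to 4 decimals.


ADMM iteration with rho = 2.0, z^k = 2.7752, u^k = 0.9917
Step 1: x-update.
Minimize 6*x^2 - 11*x + (2.0/2)*(x - 2.7752 + 0.9917)^2
FOC: (2*6 + 2.0)*x = 11 + 2.0*(2.7752 - 0.9917)
x^{k+1} = 1.0405
Step 2: z-update.
Minimize 6*z^2 - 8*z + (2.0/2)*(1.0405 - z + 0.9917)^2
FOC: (2*6 + 2.0)*z = 8 + 2.0*(1.0405 + 0.9917)
z^{k+1} = 0.8617
Step 3: u-update.
u^{k+1} = 0.9917 + 1.0405 - 0.8617 = 1.1705
Step 4: Primal residual = |1.0405 - 0.8617| = 0.1788


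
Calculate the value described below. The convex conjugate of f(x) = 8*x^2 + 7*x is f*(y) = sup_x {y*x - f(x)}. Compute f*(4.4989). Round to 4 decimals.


f*(y) = sup_x {y*x - a*x^2 - b*x} = sup_x {(y-b)*x - a*x^2}
FOC: (y - b) - 2a*x = 0 => x* = (y - b)/(2a)
x* = (4.4989 - 7)/(2*8) = -0.1563
f*(4.4989) = (y-b)^2/(4a) = (4.4989 - 7)^2/(4*8)
= 6.2555/32 = 0.1955


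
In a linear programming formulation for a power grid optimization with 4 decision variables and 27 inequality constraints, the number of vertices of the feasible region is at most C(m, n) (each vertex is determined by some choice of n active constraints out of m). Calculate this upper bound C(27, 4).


Each vertex corresponds to some choice of n active constraints out of m, so the number of vertices is at most C(m, n) = m! / (n!(m-n)!).
m = 27, n = 4
Numerator: 27 * 26 * 25 * 24
Denominator: 4! = 24
C(27, 4) = 17550


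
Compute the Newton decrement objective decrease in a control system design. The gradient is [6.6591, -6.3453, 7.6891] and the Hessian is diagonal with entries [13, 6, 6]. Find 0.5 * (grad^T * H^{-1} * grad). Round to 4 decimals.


Step 1: H is diagonal, so H^(-1) * g = [0.5122, -1.0576, 1.2815].
Step 2: g^T H^(-1) g = sum_i g_i^2 / H_ii
  = (6.6591)^2/13 + (-6.3453)^2/6 + (7.6891)^2/6
  = 3.411 + 6.7105 + 9.8537 = 19.9752
Step 3: Objective decrease = 0.5 * g^T H^(-1) g = 9.9876


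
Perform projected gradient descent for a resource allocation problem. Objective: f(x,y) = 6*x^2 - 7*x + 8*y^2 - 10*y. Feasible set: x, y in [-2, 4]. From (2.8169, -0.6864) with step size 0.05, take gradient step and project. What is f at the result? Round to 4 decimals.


Step 1: Compute gradient at (2.8169, -0.6864).
grad_x = 2*6*2.8169 - 7 = 26.8028
grad_y = 2*8*-0.6864 - 10 = -20.9824
Step 2: Gradient step.
x_raw = 2.8169 - 0.05*26.8028 = 1.4768
y_raw = -0.6864 - 0.05*-20.9824 = 0.3627
Step 3: Project onto [-2, 4].
x_proj = clip(1.4768) = 1.4768
y_proj = clip(0.3627) = 0.3627
Step 4: Evaluate f.
f(1.4768, 0.3627) = 0.1729


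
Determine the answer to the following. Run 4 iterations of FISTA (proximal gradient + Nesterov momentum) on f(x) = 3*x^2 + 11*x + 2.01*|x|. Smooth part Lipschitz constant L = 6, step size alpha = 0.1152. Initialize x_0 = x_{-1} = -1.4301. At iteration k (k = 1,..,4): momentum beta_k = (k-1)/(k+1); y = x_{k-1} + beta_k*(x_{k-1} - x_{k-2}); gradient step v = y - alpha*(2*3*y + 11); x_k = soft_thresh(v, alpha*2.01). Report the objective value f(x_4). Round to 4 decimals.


FISTA on f(x) = 3*x^2 + 11*x + 2.01*|x|
L = 6, alpha = 0.1152
Iteration 1: beta = 0.0, y = -1.4301 + 0.0*(-1.4301 + 1.4301) = -1.4301
  grad(y) = 2.4194, v = y - alpha*grad = -1.7088
  prox(v) = soft_thresh(-1.7088, 0.2316) = -1.4773
Iteration 2: beta = 0.3333, y = -1.4773 + 0.3333*(-1.4773 + 1.4301) = -1.493
  grad(y) = 2.0421, v = y - alpha*grad = -1.7282
  prox(v) = soft_thresh(-1.7282, 0.2316) = -1.4967
Iteration 3: beta = 0.5, y = -1.4967 + 0.5*(-1.4967 + 1.4773) = -1.5064
  grad(y) = 1.9617, v = y - alpha*grad = -1.7324
  prox(v) = soft_thresh(-1.7324, 0.2316) = -1.5008
Iteration 4: beta = 0.6, y = -1.5008 + 0.6*(-1.5008 + 1.4967) = -1.5033
  grad(y) = 1.9802, v = y - alpha*grad = -1.7314
  prox(v) = soft_thresh(-1.7314, 0.2316) = -1.4999
f(x_4) = 3*(-1.4999)^2 + 11*(-1.4999) + 2.01*|-1.4999| = -6.735
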